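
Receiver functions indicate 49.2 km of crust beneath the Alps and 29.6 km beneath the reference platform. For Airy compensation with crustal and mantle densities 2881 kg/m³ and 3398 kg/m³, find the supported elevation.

2.98 km

Excess crust Δ = 49.2 km − 29.6 km = 19.6 km, split between elevation h and root r with h + r = Δ.
Airy balance ρ_c h = (ρ_m − ρ_c) r gives r = h ρ_c/(ρ_m − ρ_c), so h (1 + ρ_c/(ρ_m − ρ_c)) = Δ, i.e. h = Δ (ρ_m − ρ_c)/ρ_m.
h = 19.6 km × 517/3398 = 2.98 km.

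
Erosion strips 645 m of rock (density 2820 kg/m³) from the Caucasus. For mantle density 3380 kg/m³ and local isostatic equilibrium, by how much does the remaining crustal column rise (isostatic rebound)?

538 m

Unloading: uplift u = e ρ_c/ρ_m = 645 m × 2820/3380 = 538 m.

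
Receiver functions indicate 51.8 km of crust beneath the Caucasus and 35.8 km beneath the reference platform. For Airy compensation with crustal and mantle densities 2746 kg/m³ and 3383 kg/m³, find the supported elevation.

Excess crust Δ = 51.8 km − 35.8 km = 16 km, split between elevation h and root r with h + r = Δ.
Airy balance ρ_c h = (ρ_m − ρ_c) r gives r = h ρ_c/(ρ_m − ρ_c), so h (1 + ρ_c/(ρ_m − ρ_c)) = Δ, i.e. h = Δ (ρ_m − ρ_c)/ρ_m.
h = 16 km × 637/3383 = 3.01 km.

3.01 km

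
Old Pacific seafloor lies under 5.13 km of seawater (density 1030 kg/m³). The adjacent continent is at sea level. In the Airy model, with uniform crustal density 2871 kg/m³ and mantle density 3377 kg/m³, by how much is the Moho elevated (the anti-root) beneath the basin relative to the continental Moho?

18.7 km

In Airy isostatic equilibrium: replacing crust with seawater at the top is compensated by replacing crust with mantle at the base: d (ρ_c − ρ_w) = a (ρ_m − ρ_c).
a = d (ρ_c − ρ_w)/(ρ_m − ρ_c) = 5.13 km × 1841/506 = 18.7 km.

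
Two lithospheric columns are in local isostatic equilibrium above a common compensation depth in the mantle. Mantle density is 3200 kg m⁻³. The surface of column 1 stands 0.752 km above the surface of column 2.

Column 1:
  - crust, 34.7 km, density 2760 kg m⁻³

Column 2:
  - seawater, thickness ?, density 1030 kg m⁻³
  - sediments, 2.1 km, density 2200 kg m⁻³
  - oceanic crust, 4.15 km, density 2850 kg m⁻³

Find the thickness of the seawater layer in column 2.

4.29 km

Take the compensation level at the base of the deeper column (depth z_c below the surface of column 1) and equate Σ ρ_i t_i down to z_c; mantle fills any gap and the z_c terms cancel.
Column 1: 34.7×2760 + (z_c − 34.7)×3200
Column 2: 0.752×0 + x×1030 + 2.1×2200 + 4.15×2850 + (z_c − 0.752 − 6.25 − x)×3200
The z_c×3200 term appears on both sides and cancels. Collect the known terms of each column as K = Σ(ρt)_known − 3200 × (depth of known layers): K_1 = 95772 − 3200×34.7 = −15268; K_2 = 16447.5 − 3200×(0.752 + 6.25) = −5958.9.
Balance: K_1 = K_2 − x×(3200 − 1030), so x = (K_2 − K_1)/(3200 − 1030) = 9309.1/2170 = 4.29 km.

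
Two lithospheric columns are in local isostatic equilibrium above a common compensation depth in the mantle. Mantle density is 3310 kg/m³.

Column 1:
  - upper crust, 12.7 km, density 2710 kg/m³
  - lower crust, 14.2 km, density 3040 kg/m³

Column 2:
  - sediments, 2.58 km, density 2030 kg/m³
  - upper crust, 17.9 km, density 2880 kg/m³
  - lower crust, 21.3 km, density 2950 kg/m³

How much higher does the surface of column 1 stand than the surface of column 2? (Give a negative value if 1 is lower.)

−2.18 km

For any compensation level in the mantle, the mantle terms cancel and isostasy reduces to e = (Σt_1 − Σt_2) − (Σ(ρt)_1 − Σ(ρt)_2) / ρ_m.
Σt_1 = 26.9 km; Σt_2 = 41.78 km; Σ(ρt)_1 = 77585; Σ(ρt)_2 = 119624.4 (in km·kg/m³).
e = (26.9 − 41.78) − (77585 − 119624.4) / 3310 = −2.18 km.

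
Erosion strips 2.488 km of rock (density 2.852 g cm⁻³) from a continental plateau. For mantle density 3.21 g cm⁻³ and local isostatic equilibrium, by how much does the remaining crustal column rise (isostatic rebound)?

Unloading: uplift u = e ρ_c/ρ_m = 2.488 km × 2.852/3.21 = 2.21 km.

2.21 km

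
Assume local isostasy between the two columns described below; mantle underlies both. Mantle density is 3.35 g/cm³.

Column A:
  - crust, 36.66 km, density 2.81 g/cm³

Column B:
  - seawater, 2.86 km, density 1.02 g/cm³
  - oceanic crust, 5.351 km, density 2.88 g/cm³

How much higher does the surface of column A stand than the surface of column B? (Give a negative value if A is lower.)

For any compensation level in the mantle, the mantle terms cancel and isostasy reduces to e = (Σt_A − Σt_B) − (Σ(ρt)_A − Σ(ρt)_B) / ρ_m.
Σt_A = 36.66 km; Σt_B = 8.211 km; Σ(ρt)_A = 103.0146; Σ(ρt)_B = 18.32808 (in km·g/cm³).
e = (36.66 − 8.211) − (103.0146 − 18.32808) / 3.35 = 3.17 km.

3.17 km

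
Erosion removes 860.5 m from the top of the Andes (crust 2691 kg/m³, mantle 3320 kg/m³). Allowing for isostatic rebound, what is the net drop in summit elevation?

Rebound u = e ρ_c/ρ_m = 860.5 m × 2691/3320 = 697.5 m.
Net surface drop = e − u = 860.5 m − 697.5 m = e (ρ_m − ρ_c)/ρ_m = 163 m.

163 m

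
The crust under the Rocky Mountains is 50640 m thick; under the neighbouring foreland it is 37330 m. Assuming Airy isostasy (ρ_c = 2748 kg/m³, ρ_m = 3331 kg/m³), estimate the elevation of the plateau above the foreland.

Excess crust Δ = 50640 m − 37330 m = 13310 m, split between elevation h and root r with h + r = Δ.
Airy balance ρ_c h = (ρ_m − ρ_c) r gives r = h ρ_c/(ρ_m − ρ_c), so h (1 + ρ_c/(ρ_m − ρ_c)) = Δ, i.e. h = Δ (ρ_m − ρ_c)/ρ_m.
h = 13310 m × 583/3331 = 2330 m.

2330 m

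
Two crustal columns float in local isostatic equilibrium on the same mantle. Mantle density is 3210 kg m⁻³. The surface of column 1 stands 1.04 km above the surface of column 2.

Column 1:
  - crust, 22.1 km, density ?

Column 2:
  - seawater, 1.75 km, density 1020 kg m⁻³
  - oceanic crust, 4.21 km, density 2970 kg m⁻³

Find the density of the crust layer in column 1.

Take the compensation level at the base of the deeper column (depth z_c below the surface of column 1) and equate Σ ρ_i t_i down to z_c; mantle fills any gap and the z_c terms cancel.
Column 1: 22.1×ρ + (z_c − 22.1)×3210
Column 2: 1.04×0 + 1.75×1020 + 4.21×2970 + (z_c − 1.04 − 5.96)×3210
The z_c×3210 term appears on both sides and cancels. Collect the known terms of each column as K = Σ(ρt)_known − 3210 × (depth of known layers): K_1 = 0 − 3210×22.1 = −70941; K_2 = 14288.7 − 3210×(1.04 + 5.96) = −8181.3.
Balance: K_1 + 22.1×ρ = K_2, so ρ = (K_2 − K_1)/22.1 = 62759.7/22.1 = 2840 kg m⁻³.

2840 kg m⁻³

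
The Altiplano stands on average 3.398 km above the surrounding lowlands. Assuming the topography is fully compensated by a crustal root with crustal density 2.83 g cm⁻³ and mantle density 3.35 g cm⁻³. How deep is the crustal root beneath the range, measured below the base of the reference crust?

By Archimedes' principle applied to the lithosphere: the weight of the topography is balanced by the buoyancy of the root, ρ_c h = (ρ_m − ρ_c) r.
r = h · ρ_c / (ρ_m − ρ_c) = 3.398 km × 2.83 / (3.35 − 2.83) = 18.5 km.

18.5 km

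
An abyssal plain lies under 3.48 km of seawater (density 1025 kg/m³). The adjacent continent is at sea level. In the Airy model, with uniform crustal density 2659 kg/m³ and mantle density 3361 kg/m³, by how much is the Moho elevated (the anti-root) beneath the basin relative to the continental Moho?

8.1 km

For local isostatic compensation: replacing crust with seawater at the top is compensated by replacing crust with mantle at the base: d (ρ_c − ρ_w) = a (ρ_m − ρ_c).
a = d (ρ_c − ρ_w)/(ρ_m − ρ_c) = 3.48 km × 1634/702 = 8.1 km.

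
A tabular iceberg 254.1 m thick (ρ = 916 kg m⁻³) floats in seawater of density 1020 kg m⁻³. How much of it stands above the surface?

25.9 m

Floating equilibrium: submerged depth d = t ρ_obj/ρ_fluid = 254.1 m × 916/1020 = 228.2 m.
Freeboard = t − d = 254.1 m − 228.2 m = 25.9 m.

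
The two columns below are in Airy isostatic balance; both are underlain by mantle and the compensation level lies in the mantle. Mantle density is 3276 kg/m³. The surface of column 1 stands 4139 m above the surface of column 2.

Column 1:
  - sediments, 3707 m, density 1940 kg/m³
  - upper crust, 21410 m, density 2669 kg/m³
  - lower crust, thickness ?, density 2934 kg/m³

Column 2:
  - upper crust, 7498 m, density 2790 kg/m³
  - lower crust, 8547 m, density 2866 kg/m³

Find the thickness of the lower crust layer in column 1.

8070 m

Take the compensation level at the base of the deeper column (depth z_c below the surface of column 1) and equate Σ ρ_i t_i down to z_c; mantle fills any gap and the z_c terms cancel.
Column 1: 3707×1940 + 21410×2669 + x×2934 + (z_c − 25117 − x)×3276
Column 2: 4139×0 + 7498×2790 + 8547×2866 + (z_c − 4139 − 16045)×3276
The z_c×3276 term appears on both sides and cancels. Collect the known terms of each column as K = Σ(ρt)_known − 3276 × (depth of known layers): K_1 = 64334870 − 3276×25117 = −17948422; K_2 = 45415122 − 3276×(4139 + 16045) = −20707662.
Balance: K_1 − x×(3276 − 2934) = K_2, so x = (K_1 − K_2)/(3276 − 2934) = 2759240/342 = 8070 m.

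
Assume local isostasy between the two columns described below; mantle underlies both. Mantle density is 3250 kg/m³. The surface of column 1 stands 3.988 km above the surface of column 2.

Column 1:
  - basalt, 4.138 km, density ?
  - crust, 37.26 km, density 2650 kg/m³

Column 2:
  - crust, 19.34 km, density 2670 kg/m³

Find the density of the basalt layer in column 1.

Take the compensation level at the base of the deeper column (depth z_c below the surface of column 1) and equate Σ ρ_i t_i down to z_c; mantle fills any gap and the z_c terms cancel.
Column 1: 4.138×ρ + 37.26×2650 + (z_c − 41.398)×3250
Column 2: 3.988×0 + 19.34×2670 + (z_c − 3.988 − 19.34)×3250
The z_c×3250 term appears on both sides and cancels. Collect the known terms of each column as K = Σ(ρt)_known − 3250 × (depth of known layers): K_1 = 98739 − 3250×41.398 = −35804.5; K_2 = 51637.8 − 3250×(3.988 + 19.34) = −24178.2.
Balance: K_1 + 4.138×ρ = K_2, so ρ = (K_2 − K_1)/4.138 = 11626.3/4.138 = 2810 kg/m³.

2810 kg/m³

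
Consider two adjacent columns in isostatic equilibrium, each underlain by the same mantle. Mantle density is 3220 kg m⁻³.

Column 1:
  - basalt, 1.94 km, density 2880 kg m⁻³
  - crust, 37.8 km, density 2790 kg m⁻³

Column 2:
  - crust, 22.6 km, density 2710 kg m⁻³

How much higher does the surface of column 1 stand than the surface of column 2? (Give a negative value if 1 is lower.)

1.67 km

For any compensation level in the mantle, the mantle terms cancel and isostasy reduces to e = (Σt_1 − Σt_2) − (Σ(ρt)_1 − Σ(ρt)_2) / ρ_m.
Σt_1 = 39.74 km; Σt_2 = 22.6 km; Σ(ρt)_1 = 111049.2; Σ(ρt)_2 = 61246 (in km·kg m⁻³).
e = (39.74 − 22.6) − (111049.2 − 61246) / 3220 = 1.67 km.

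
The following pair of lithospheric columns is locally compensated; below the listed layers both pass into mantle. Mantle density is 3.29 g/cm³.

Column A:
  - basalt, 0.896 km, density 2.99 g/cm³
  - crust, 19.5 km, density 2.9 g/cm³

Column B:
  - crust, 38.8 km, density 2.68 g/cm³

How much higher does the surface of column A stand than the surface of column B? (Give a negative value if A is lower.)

−4.8 km

For any compensation level in the mantle, the mantle terms cancel and isostasy reduces to e = (Σt_A − Σt_B) − (Σ(ρt)_A − Σ(ρt)_B) / ρ_m.
Σt_A = 20.396 km; Σt_B = 38.8 km; Σ(ρt)_A = 59.22904; Σ(ρt)_B = 103.984 (in km·g/cm³).
e = (20.396 − 38.8) − (59.22904 − 103.984) / 3.29 = −4.8 km.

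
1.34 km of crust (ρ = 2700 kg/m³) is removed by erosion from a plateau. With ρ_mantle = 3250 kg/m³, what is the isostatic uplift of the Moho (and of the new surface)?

1.11 km

Unloading: uplift u = e ρ_c/ρ_m = 1.34 km × 2700/3250 = 1.11 km.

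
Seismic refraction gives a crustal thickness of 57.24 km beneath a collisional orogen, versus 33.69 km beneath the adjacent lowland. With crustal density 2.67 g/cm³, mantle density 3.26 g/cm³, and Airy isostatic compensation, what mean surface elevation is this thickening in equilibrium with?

Excess crust Δ = 57.24 km − 33.69 km = 23.55 km, split between elevation h and root r with h + r = Δ.
Airy balance ρ_c h = (ρ_m − ρ_c) r gives r = h ρ_c/(ρ_m − ρ_c), so h (1 + ρ_c/(ρ_m − ρ_c)) = Δ, i.e. h = Δ (ρ_m − ρ_c)/ρ_m.
h = 23.55 km × 0.59/3.26 = 4.26 km.

4.26 km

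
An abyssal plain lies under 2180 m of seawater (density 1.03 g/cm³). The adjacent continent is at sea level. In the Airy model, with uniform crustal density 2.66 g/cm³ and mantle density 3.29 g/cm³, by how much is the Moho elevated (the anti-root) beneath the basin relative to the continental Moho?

5640 m

Equating mass per unit area of the two columns: replacing crust with seawater at the top is compensated by replacing crust with mantle at the base: d (ρ_c − ρ_w) = a (ρ_m − ρ_c).
a = d (ρ_c − ρ_w)/(ρ_m − ρ_c) = 2180 m × 1.63/0.63 = 5640 m.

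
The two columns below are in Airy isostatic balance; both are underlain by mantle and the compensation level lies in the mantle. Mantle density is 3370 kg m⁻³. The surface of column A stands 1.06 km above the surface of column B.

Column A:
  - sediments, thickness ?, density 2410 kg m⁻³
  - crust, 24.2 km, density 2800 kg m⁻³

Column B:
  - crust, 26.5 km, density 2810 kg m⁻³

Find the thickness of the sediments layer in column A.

Take the compensation level at the base of the deeper column (depth z_c below the surface of column A) and equate Σ ρ_i t_i down to z_c; mantle fills any gap and the z_c terms cancel.
Column A: x×2410 + 24.2×2800 + (z_c − 24.2 − x)×3370
Column B: 1.06×0 + 26.5×2810 + (z_c − 1.06 − 26.5)×3370
The z_c×3370 term appears on both sides and cancels. Collect the known terms of each column as K = Σ(ρt)_known − 3370 × (depth of known layers): K_A = 67760 − 3370×24.2 = −13794; K_B = 74465 − 3370×(1.06 + 26.5) = −18412.2.
Balance: K_A − x×(3370 − 2410) = K_B, so x = (K_A − K_B)/(3370 − 2410) = 4618.2/960 = 4.81 km.

4.81 km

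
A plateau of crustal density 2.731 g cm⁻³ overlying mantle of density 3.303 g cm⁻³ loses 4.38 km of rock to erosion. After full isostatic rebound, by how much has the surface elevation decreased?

0.759 km

Rebound u = e ρ_c/ρ_m = 4.38 km × 2.731/3.303 = 3.621 km.
Net surface drop = e − u = 4.38 km − 3.621 km = e (ρ_m − ρ_c)/ρ_m = 0.759 km.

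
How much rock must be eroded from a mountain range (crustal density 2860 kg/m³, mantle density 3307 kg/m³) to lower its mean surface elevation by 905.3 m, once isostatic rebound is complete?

6700 m

Net drop Δ = e − u = e − e ρ_c/ρ_m = e (ρ_m − ρ_c)/ρ_m.
e = Δ ρ_m/(ρ_m − ρ_c) = 905.3 m × 3307/447 = 6700 m.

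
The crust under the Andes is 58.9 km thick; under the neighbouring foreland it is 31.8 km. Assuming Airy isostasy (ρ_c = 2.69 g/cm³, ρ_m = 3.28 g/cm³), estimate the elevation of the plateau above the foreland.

4.87 km

Excess crust Δ = 58.9 km − 31.8 km = 27.1 km, split between elevation h and root r with h + r = Δ.
Airy balance ρ_c h = (ρ_m − ρ_c) r gives r = h ρ_c/(ρ_m − ρ_c), so h (1 + ρ_c/(ρ_m − ρ_c)) = Δ, i.e. h = Δ (ρ_m − ρ_c)/ρ_m.
h = 27.1 km × 0.59/3.28 = 4.87 km.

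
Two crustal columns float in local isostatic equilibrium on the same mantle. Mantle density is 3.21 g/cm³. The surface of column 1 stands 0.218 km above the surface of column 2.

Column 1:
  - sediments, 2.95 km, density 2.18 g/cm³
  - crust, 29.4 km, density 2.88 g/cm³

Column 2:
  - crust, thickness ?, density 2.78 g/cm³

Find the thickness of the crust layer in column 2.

28 km

Take the compensation level at the base of the deeper column (depth z_c below the surface of column 1) and equate Σ ρ_i t_i down to z_c; mantle fills any gap and the z_c terms cancel.
Column 1: 2.95×2.18 + 29.4×2.88 + (z_c − 32.35)×3.21
Column 2: 0.218×0 + x×2.78 + (z_c − 0.218 − 0 − x)×3.21
The z_c×3.21 term appears on both sides and cancels. Collect the known terms of each column as K = Σ(ρt)_known − 3.21 × (depth of known layers): K_1 = 91.103 − 3.21×32.35 = −12.7405; K_2 = 0 − 3.21×(0.218 + 0) = −0.69978.
Balance: K_1 = K_2 − x×(3.21 − 2.78), so x = (K_2 − K_1)/(3.21 − 2.78) = 12.0407/0.43 = 28 km.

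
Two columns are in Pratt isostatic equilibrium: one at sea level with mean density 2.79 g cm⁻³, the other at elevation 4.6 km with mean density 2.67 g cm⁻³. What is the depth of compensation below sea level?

102 km

ρ_ref D = ρ (D + h) → D (ρ_ref − ρ) = ρ h.
D = ρ h/(ρ_ref − ρ) = 2.67 × 4.6 km/(2.79 − 2.67) = 102 km.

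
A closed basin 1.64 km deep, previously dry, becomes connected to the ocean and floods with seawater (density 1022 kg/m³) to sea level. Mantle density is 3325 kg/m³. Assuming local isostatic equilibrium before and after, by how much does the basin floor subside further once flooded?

0.728 km

After flooding the water column is d + s deep. Its weight must equal the weight of mantle displaced by the extra subsidence s: (d + s) ρ_w = s ρ_m.
s = d ρ_w / (ρ_m − ρ_w) = 1.64 km × 1022/(3325 − 1022) = 0.728 km.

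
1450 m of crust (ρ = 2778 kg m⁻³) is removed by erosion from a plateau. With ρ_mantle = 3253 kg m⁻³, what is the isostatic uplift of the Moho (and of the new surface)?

1240 m

Unloading: uplift u = e ρ_c/ρ_m = 1450 m × 2778/3253 = 1240 m.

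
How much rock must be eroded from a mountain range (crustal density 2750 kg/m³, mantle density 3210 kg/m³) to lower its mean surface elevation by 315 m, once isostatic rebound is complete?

2200 m

Net drop Δ = e − u = e − e ρ_c/ρ_m = e (ρ_m − ρ_c)/ρ_m.
e = Δ ρ_m/(ρ_m − ρ_c) = 315 m × 3210/460 = 2200 m.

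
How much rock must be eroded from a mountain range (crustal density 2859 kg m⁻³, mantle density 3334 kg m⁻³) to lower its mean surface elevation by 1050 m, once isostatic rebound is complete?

7370 m

Net drop Δ = e − u = e − e ρ_c/ρ_m = e (ρ_m − ρ_c)/ρ_m.
e = Δ ρ_m/(ρ_m − ρ_c) = 1050 m × 3334/475 = 7370 m.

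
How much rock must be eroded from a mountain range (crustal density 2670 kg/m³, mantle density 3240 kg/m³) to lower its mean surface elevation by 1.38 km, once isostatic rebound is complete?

7.84 km

Net drop Δ = e − u = e − e ρ_c/ρ_m = e (ρ_m − ρ_c)/ρ_m.
e = Δ ρ_m/(ρ_m − ρ_c) = 1.38 km × 3240/570 = 7.84 km.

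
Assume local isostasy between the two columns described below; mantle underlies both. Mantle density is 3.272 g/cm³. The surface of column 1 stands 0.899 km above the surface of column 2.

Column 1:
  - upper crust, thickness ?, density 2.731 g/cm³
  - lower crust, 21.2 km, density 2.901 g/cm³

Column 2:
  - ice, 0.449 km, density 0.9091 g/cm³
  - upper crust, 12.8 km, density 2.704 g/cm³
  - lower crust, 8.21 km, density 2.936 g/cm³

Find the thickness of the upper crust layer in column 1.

Take the compensation level at the base of the deeper column (depth z_c below the surface of column 1) and equate Σ ρ_i t_i down to z_c; mantle fills any gap and the z_c terms cancel.
Column 1: x×2.731 + 21.2×2.901 + (z_c − 21.2 − x)×3.272
Column 2: 0.899×0 + 0.449×0.9091 + 12.8×2.704 + 8.21×2.936 + (z_c − 0.899 − 21.459)×3.272
The z_c×3.272 term appears on both sides and cancels. Collect the known terms of each column as K = Σ(ρt)_known − 3.272 × (depth of known layers): K_1 = 61.5012 − 3.272×21.2 = −7.8652; K_2 = 59.1239459 − 3.272×(0.899 + 21.459) = −14.0314301.
Balance: K_1 − x×(3.272 − 2.731) = K_2, so x = (K_1 − K_2)/(3.272 − 2.731) = 6.16623/0.541 = 11.4 km.

11.4 km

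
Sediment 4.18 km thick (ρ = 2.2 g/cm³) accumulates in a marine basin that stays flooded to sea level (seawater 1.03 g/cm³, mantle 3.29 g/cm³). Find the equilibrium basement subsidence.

2.16 km

Submarine loading: the sediment displaces seawater, and the subsidence is in turn flooded, so s (ρ_m − ρ_w) = t (ρ_sed − ρ_w).
s = 4.18 km × (2.2 − 1.03) / (3.29 − 1.03) = 2.16 km.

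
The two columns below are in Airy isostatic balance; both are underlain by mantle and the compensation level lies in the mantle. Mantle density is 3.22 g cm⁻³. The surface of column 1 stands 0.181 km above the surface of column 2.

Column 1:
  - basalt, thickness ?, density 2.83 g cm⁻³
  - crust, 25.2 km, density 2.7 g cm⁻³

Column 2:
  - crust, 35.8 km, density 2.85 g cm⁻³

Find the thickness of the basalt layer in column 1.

Take the compensation level at the base of the deeper column (depth z_c below the surface of column 1) and equate Σ ρ_i t_i down to z_c; mantle fills any gap and the z_c terms cancel.
Column 1: x×2.83 + 25.2×2.7 + (z_c − 25.2 − x)×3.22
Column 2: 0.181×0 + 35.8×2.85 + (z_c − 0.181 − 35.8)×3.22
The z_c×3.22 term appears on both sides and cancels. Collect the known terms of each column as K = Σ(ρt)_known − 3.22 × (depth of known layers): K_1 = 68.04 − 3.22×25.2 = −13.104; K_2 = 102.03 − 3.22×(0.181 + 35.8) = −13.82882.
Balance: K_1 − x×(3.22 − 2.83) = K_2, so x = (K_1 − K_2)/(3.22 − 2.83) = 0.72482/0.39 = 1.86 km.

1.86 km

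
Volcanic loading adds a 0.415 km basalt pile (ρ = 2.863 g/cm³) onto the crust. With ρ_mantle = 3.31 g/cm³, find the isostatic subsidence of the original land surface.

0.359 km

Subaerial loading: s = t ρ_load / ρ_m.
s = 0.415 km × 2.863/3.31 = 0.359 km.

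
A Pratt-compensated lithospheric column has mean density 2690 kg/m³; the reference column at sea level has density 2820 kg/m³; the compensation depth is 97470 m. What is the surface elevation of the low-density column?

4710 m

ρ_ref D = ρ (D + h) → h = D (ρ_ref − ρ)/ρ.
h = 97470 m × (2820 − 2690)/2690 = 4710 m.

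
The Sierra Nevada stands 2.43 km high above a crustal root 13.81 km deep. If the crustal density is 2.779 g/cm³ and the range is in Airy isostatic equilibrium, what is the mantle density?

Airy balance: ρ_c h = (ρ_m − ρ_c) r → ρ_m = ρ_c (1 + h/r).
ρ_m = 2.779 × (1 + 2.43 km/13.81 km) = 3.27 g/cm³.

3.27 g/cm³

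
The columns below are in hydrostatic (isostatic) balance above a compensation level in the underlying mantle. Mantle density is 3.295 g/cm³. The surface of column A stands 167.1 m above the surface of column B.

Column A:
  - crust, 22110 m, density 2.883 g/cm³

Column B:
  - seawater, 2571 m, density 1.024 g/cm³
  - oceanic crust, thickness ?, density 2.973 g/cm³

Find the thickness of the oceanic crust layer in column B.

Take the compensation level at the base of the deeper column (depth z_c below the surface of column A) and equate Σ ρ_i t_i down to z_c; mantle fills any gap and the z_c terms cancel.
Column A: 22110×2.883 + (z_c − 22110)×3.295
Column B: 167.1×0 + 2571×1.024 + x×2.973 + (z_c − 167.1 − 2571 − x)×3.295
The z_c×3.295 term appears on both sides and cancels. Collect the known terms of each column as K = Σ(ρt)_known − 3.295 × (depth of known layers): K_A = 63743.13 − 3.295×22110 = −9109.32; K_B = 2632.704 − 3.295×(167.1 + 2571) = −6389.3355.
Balance: K_A = K_B − x×(3.295 − 2.973), so x = (K_B − K_A)/(3.295 − 2.973) = 2719.98/0.322 = 8450 m.

8450 m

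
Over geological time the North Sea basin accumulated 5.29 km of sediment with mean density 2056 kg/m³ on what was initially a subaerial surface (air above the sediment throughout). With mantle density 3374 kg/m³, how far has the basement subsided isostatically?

Subaerial load: s = t ρ_sed / ρ_m = 5.29 km × 2056/3374 = 3.22 km.

3.22 km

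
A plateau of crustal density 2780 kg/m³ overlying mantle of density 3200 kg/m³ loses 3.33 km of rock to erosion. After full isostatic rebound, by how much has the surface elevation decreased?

Rebound u = e ρ_c/ρ_m = 3.33 km × 2780/3200 = 2.893 km.
Net surface drop = e − u = 3.33 km − 2.893 km = e (ρ_m − ρ_c)/ρ_m = 0.437 km.

0.437 km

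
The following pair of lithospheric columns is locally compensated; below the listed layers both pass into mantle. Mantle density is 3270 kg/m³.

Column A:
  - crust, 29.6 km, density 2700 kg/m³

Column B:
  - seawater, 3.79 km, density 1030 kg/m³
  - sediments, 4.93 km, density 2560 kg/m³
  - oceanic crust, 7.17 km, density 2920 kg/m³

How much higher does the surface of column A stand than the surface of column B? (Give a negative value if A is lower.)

For any compensation level in the mantle, the mantle terms cancel and isostasy reduces to e = (Σt_A − Σt_B) − (Σ(ρt)_A − Σ(ρt)_B) / ρ_m.
Σt_A = 29.6 km; Σt_B = 15.89 km; Σ(ρt)_A = 79920; Σ(ρt)_B = 37460.9 (in km·kg/m³).
e = (29.6 − 15.89) − (79920 − 37460.9) / 3270 = 0.726 km.

0.726 km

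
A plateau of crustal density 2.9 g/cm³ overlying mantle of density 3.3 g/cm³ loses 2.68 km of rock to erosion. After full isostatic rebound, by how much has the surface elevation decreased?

Rebound u = e ρ_c/ρ_m = 2.68 km × 2.9/3.3 = 2.355 km.
Net surface drop = e − u = 2.68 km − 2.355 km = e (ρ_m − ρ_c)/ρ_m = 0.325 km.

0.325 km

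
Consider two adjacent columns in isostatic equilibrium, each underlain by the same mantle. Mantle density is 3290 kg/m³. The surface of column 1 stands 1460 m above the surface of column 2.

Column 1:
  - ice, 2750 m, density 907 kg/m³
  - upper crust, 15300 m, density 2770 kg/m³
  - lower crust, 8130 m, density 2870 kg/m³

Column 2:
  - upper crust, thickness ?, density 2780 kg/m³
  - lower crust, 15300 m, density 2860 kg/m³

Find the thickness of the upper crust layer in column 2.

Take the compensation level at the base of the deeper column (depth z_c below the surface of column 1) and equate Σ ρ_i t_i down to z_c; mantle fills any gap and the z_c terms cancel.
Column 1: 2750×907 + 15300×2770 + 8130×2870 + (z_c − 26180)×3290
Column 2: 1460×0 + x×2780 + 15300×2860 + (z_c − 1460 − 15300 − x)×3290
The z_c×3290 term appears on both sides and cancels. Collect the known terms of each column as K = Σ(ρt)_known − 3290 × (depth of known layers): K_1 = 68208350 − 3290×26180 = −17923850; K_2 = 43758000 − 3290×(1460 + 15300) = −11382400.
Balance: K_1 = K_2 − x×(3290 − 2780), so x = (K_2 − K_1)/(3290 − 2780) = 6541450/510 = 12800 m.

12800 m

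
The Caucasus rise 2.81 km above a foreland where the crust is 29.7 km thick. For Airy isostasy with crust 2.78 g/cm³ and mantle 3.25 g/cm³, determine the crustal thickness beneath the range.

Root depth r = h ρ_c / (ρ_m − ρ_c) = 2.81 km × 2.78 / 0.47 = 16.62 km.
Total thickness = T + h + r = 29.7 km + 2.81 km + 16.62 km = 49.1 km.

49.1 km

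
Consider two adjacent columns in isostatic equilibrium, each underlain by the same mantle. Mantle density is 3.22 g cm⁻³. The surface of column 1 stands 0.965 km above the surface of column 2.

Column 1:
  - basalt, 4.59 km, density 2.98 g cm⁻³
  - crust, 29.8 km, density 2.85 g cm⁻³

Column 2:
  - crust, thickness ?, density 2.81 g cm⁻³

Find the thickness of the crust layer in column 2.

Take the compensation level at the base of the deeper column (depth z_c below the surface of column 1) and equate Σ ρ_i t_i down to z_c; mantle fills any gap and the z_c terms cancel.
Column 1: 4.59×2.98 + 29.8×2.85 + (z_c − 34.39)×3.22
Column 2: 0.965×0 + x×2.81 + (z_c − 0.965 − 0 − x)×3.22
The z_c×3.22 term appears on both sides and cancels. Collect the known terms of each column as K = Σ(ρt)_known − 3.22 × (depth of known layers): K_1 = 98.6082 − 3.22×34.39 = −12.1276; K_2 = 0 − 3.22×(0.965 + 0) = −3.1073.
Balance: K_1 = K_2 − x×(3.22 − 2.81), so x = (K_2 − K_1)/(3.22 − 2.81) = 9.0203/0.41 = 22 km.

22 km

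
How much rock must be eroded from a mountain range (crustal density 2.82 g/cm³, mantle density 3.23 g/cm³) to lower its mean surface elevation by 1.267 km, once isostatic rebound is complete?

9.98 km

Net drop Δ = e − u = e − e ρ_c/ρ_m = e (ρ_m − ρ_c)/ρ_m.
e = Δ ρ_m/(ρ_m − ρ_c) = 1.267 km × 3.23/0.41 = 9.98 km.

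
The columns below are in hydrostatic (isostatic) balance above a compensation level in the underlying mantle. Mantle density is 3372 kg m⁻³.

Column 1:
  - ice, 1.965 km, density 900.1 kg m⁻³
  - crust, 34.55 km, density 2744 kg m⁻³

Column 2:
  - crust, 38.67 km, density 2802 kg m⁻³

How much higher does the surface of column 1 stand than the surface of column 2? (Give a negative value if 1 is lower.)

For any compensation level in the mantle, the mantle terms cancel and isostasy reduces to e = (Σt_1 − Σt_2) − (Σ(ρt)_1 − Σ(ρt)_2) / ρ_m.
Σt_1 = 36.515 km; Σt_2 = 38.67 km; Σ(ρt)_1 = 96573.8965; Σ(ρt)_2 = 108353.34 (in km·kg m⁻³).
e = (36.515 − 38.67) − (96573.8965 − 108353.34) / 3372 = 1.34 km.

1.34 km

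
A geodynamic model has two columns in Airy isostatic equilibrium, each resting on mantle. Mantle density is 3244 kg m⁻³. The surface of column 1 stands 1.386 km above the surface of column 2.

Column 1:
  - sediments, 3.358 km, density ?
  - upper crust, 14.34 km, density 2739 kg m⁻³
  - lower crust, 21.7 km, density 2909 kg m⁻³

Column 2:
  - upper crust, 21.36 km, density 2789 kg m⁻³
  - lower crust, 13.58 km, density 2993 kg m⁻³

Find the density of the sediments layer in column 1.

Take the compensation level at the base of the deeper column (depth z_c below the surface of column 1) and equate Σ ρ_i t_i down to z_c; mantle fills any gap and the z_c terms cancel.
Column 1: 3.358×ρ + 14.34×2739 + 21.7×2909 + (z_c − 39.398)×3244
Column 2: 1.386×0 + 21.36×2789 + 13.58×2993 + (z_c − 1.386 − 34.94)×3244
The z_c×3244 term appears on both sides and cancels. Collect the known terms of each column as K = Σ(ρt)_known − 3244 × (depth of known layers): K_1 = 102402.56 − 3244×39.398 = −25404.552; K_2 = 100217.98 − 3244×(1.386 + 34.94) = −17623.564.
Balance: K_1 + 3.358×ρ = K_2, so ρ = (K_2 − K_1)/3.358 = 7780.99/3.358 = 2320 kg m⁻³.

2320 kg m⁻³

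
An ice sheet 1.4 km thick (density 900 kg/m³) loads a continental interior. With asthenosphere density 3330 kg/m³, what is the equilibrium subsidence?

0.378 km

For local isostatic compensation: the ice load ρ_ice t is balanced by mantle displaced below, ρ_m s.
s = t ρ_ice / ρ_m = 1.4 km × 900/3330 = 0.378 km.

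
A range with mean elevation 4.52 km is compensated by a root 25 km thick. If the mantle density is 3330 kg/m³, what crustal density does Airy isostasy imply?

ρ_c h = (ρ_m − ρ_c) r → ρ_c (h + r) = ρ_m r → ρ_c = ρ_m r / (h + r).
ρ_c = 3330 × 25 km / (4.52 km + 25 km) = 2820 kg/m³.

2820 kg/m³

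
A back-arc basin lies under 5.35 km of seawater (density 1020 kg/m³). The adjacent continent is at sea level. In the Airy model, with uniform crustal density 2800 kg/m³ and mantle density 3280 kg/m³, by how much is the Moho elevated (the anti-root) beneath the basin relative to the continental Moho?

In Airy isostatic equilibrium: replacing crust with seawater at the top is compensated by replacing crust with mantle at the base: d (ρ_c − ρ_w) = a (ρ_m − ρ_c).
a = d (ρ_c − ρ_w)/(ρ_m − ρ_c) = 5.35 km × 1780/480 = 19.8 km.

19.8 km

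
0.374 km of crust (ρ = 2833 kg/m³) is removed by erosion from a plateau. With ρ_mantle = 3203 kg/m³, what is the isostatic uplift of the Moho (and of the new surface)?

0.331 km

Unloading: uplift u = e ρ_c/ρ_m = 0.374 km × 2833/3203 = 0.331 km.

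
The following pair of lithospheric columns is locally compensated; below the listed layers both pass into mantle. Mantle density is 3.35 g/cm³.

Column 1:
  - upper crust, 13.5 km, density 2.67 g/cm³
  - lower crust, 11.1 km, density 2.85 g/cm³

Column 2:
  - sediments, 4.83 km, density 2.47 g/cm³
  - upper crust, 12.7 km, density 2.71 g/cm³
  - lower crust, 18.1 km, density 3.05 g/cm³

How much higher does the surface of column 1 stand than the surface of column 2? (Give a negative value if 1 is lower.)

For any compensation level in the mantle, the mantle terms cancel and isostasy reduces to e = (Σt_1 − Σt_2) − (Σ(ρt)_1 − Σ(ρt)_2) / ρ_m.
Σt_1 = 24.6 km; Σt_2 = 35.63 km; Σ(ρt)_1 = 67.68; Σ(ρt)_2 = 101.5521 (in km·g/cm³).
e = (24.6 − 35.63) − (67.68 − 101.5521) / 3.35 = −0.919 km.

−0.919 km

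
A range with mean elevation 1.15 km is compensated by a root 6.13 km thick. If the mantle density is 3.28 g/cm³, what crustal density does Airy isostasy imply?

ρ_c h = (ρ_m − ρ_c) r → ρ_c (h + r) = ρ_m r → ρ_c = ρ_m r / (h + r).
ρ_c = 3.28 × 6.13 km / (1.15 km + 6.13 km) = 2.76 g/cm³.

2.76 g/cm³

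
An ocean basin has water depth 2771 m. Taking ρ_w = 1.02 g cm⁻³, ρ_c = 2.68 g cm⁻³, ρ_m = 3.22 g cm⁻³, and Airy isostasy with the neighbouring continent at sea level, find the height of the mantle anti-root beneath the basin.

8520 m

For local isostatic compensation: replacing crust with seawater at the top is compensated by replacing crust with mantle at the base: d (ρ_c − ρ_w) = a (ρ_m − ρ_c).
a = d (ρ_c − ρ_w)/(ρ_m − ρ_c) = 2771 m × 1.66/0.54 = 8520 m.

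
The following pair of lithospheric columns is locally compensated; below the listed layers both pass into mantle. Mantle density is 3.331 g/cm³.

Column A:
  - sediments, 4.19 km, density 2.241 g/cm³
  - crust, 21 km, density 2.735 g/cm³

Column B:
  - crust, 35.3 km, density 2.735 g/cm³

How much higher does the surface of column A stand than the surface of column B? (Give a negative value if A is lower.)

−1.19 km

For any compensation level in the mantle, the mantle terms cancel and isostasy reduces to e = (Σt_A − Σt_B) − (Σ(ρt)_A − Σ(ρt)_B) / ρ_m.
Σt_A = 25.19 km; Σt_B = 35.3 km; Σ(ρt)_A = 66.82479; Σ(ρt)_B = 96.5455 (in km·g/cm³).
e = (25.19 − 35.3) − (66.82479 − 96.5455) / 3.331 = −1.19 km.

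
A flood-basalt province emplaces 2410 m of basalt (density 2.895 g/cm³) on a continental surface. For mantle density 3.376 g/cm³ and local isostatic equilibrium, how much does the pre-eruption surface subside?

2070 m

Subaerial loading: s = t ρ_load / ρ_m.
s = 2410 m × 2.895/3.376 = 2070 m.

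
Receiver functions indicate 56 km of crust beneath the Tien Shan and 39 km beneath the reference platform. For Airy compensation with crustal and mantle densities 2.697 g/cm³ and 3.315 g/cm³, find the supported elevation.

3.17 km

Excess crust Δ = 56 km − 39 km = 17 km, split between elevation h and root r with h + r = Δ.
Airy balance ρ_c h = (ρ_m − ρ_c) r gives r = h ρ_c/(ρ_m − ρ_c), so h (1 + ρ_c/(ρ_m − ρ_c)) = Δ, i.e. h = Δ (ρ_m − ρ_c)/ρ_m.
h = 17 km × 0.618/3.315 = 3.17 km.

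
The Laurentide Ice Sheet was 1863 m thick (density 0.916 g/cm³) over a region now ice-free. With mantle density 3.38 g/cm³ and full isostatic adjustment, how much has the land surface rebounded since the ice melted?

505 m

Removing the load lets mantle flow back in; uplift u satisfies ρ_ice t = ρ_m u.
u = t ρ_ice/ρ_m = 1863 m × 0.916/3.38 = 505 m.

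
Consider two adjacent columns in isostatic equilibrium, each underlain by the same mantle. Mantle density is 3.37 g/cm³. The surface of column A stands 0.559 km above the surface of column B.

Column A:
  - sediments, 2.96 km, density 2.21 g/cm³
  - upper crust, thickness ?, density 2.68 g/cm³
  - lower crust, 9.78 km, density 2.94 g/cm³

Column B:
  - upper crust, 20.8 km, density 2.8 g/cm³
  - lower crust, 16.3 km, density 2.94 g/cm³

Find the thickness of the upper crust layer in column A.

19 km

Take the compensation level at the base of the deeper column (depth z_c below the surface of column A) and equate Σ ρ_i t_i down to z_c; mantle fills any gap and the z_c terms cancel.
Column A: 2.96×2.21 + x×2.68 + 9.78×2.94 + (z_c − 12.74 − x)×3.37
Column B: 0.559×0 + 20.8×2.8 + 16.3×2.94 + (z_c − 0.559 − 37.1)×3.37
The z_c×3.37 term appears on both sides and cancels. Collect the known terms of each column as K = Σ(ρt)_known − 3.37 × (depth of known layers): K_A = 35.2948 − 3.37×12.74 = −7.639; K_B = 106.162 − 3.37×(0.559 + 37.1) = −20.74883.
Balance: K_A − x×(3.37 − 2.68) = K_B, so x = (K_A − K_B)/(3.37 − 2.68) = 13.1098/0.69 = 19 km.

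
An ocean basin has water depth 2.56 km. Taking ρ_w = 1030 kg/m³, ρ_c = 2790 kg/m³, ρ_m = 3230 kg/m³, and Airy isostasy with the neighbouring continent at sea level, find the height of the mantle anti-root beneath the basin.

10.2 km

Balancing pressure at the compensation depth: replacing crust with seawater at the top is compensated by replacing crust with mantle at the base: d (ρ_c − ρ_w) = a (ρ_m − ρ_c).
a = d (ρ_c − ρ_w)/(ρ_m − ρ_c) = 2.56 km × 1760/440 = 10.2 km.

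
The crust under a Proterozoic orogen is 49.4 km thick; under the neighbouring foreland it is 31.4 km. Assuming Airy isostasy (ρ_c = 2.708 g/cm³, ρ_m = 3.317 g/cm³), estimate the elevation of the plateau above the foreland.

Excess crust Δ = 49.4 km − 31.4 km = 18 km, split between elevation h and root r with h + r = Δ.
Airy balance ρ_c h = (ρ_m − ρ_c) r gives r = h ρ_c/(ρ_m − ρ_c), so h (1 + ρ_c/(ρ_m − ρ_c)) = Δ, i.e. h = Δ (ρ_m − ρ_c)/ρ_m.
h = 18 km × 0.609/3.317 = 3.3 km.

3.3 km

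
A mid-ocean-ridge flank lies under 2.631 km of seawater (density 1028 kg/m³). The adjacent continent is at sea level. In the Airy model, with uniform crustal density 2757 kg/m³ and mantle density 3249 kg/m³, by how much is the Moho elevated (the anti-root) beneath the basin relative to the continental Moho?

Isostatic balance requires: replacing crust with seawater at the top is compensated by replacing crust with mantle at the base: d (ρ_c − ρ_w) = a (ρ_m − ρ_c).
a = d (ρ_c − ρ_w)/(ρ_m − ρ_c) = 2.631 km × 1729/492 = 9.25 km.

9.25 km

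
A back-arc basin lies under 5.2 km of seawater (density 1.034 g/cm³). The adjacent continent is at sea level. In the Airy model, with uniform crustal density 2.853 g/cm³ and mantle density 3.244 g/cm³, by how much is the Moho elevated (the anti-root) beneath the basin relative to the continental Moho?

For local isostatic compensation: replacing crust with seawater at the top is compensated by replacing crust with mantle at the base: d (ρ_c − ρ_w) = a (ρ_m − ρ_c).
a = d (ρ_c − ρ_w)/(ρ_m − ρ_c) = 5.2 km × 1.819/0.391 = 24.2 km.

24.2 km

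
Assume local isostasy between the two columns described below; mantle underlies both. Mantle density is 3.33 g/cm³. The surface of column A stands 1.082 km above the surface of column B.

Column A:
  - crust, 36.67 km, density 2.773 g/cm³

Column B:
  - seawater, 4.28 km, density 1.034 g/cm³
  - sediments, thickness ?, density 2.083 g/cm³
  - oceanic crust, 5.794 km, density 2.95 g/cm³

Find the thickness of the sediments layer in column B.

3.84 km

Take the compensation level at the base of the deeper column (depth z_c below the surface of column A) and equate Σ ρ_i t_i down to z_c; mantle fills any gap and the z_c terms cancel.
Column A: 36.67×2.773 + (z_c − 36.67)×3.33
Column B: 1.082×0 + 4.28×1.034 + x×2.083 + 5.794×2.95 + (z_c − 1.082 − 10.074 − x)×3.33
The z_c×3.33 term appears on both sides and cancels. Collect the known terms of each column as K = Σ(ρt)_known − 3.33 × (depth of known layers): K_A = 101.68591 − 3.33×36.67 = −20.42519; K_B = 21.51782 − 3.33×(1.082 + 10.074) = −15.63166.
Balance: K_A = K_B − x×(3.33 − 2.083), so x = (K_B − K_A)/(3.33 − 2.083) = 4.79353/1.247 = 3.84 km.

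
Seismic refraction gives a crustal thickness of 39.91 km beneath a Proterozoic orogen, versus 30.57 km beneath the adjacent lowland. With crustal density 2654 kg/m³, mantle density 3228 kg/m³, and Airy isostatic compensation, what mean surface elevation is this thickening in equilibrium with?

Excess crust Δ = 39.91 km − 30.57 km = 9.34 km, split between elevation h and root r with h + r = Δ.
Airy balance ρ_c h = (ρ_m − ρ_c) r gives r = h ρ_c/(ρ_m − ρ_c), so h (1 + ρ_c/(ρ_m − ρ_c)) = Δ, i.e. h = Δ (ρ_m − ρ_c)/ρ_m.
h = 9.34 km × 574/3228 = 1.66 km.

1.66 km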